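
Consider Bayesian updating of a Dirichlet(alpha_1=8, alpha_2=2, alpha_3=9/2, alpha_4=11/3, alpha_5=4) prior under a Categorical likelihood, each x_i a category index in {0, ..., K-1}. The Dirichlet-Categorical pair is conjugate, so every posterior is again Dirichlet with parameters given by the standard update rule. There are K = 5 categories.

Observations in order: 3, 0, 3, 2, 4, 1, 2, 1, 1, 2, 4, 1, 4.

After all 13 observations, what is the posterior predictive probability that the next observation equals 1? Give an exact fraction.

obs 1: x=3 → posterior Dirichlet(8, 2, 9/2, 14/3, 4)
obs 2: x=0 → posterior Dirichlet(9, 2, 9/2, 14/3, 4)
obs 3: x=3 → posterior Dirichlet(9, 2, 9/2, 17/3, 4)
obs 4: x=2 → posterior Dirichlet(9, 2, 11/2, 17/3, 4)
obs 5: x=4 → posterior Dirichlet(9, 2, 11/2, 17/3, 5)
obs 6: x=1 → posterior Dirichlet(9, 3, 11/2, 17/3, 5)
obs 7: x=2 → posterior Dirichlet(9, 3, 13/2, 17/3, 5)
obs 8: x=1 → posterior Dirichlet(9, 4, 13/2, 17/3, 5)
obs 9: x=1 → posterior Dirichlet(9, 5, 13/2, 17/3, 5)
obs 10: x=2 → posterior Dirichlet(9, 5, 15/2, 17/3, 5)
obs 11: x=4 → posterior Dirichlet(9, 5, 15/2, 17/3, 6)
obs 12: x=1 → posterior Dirichlet(9, 6, 15/2, 17/3, 6)
obs 13: x=4 → posterior Dirichlet(9, 6, 15/2, 17/3, 7)

36/211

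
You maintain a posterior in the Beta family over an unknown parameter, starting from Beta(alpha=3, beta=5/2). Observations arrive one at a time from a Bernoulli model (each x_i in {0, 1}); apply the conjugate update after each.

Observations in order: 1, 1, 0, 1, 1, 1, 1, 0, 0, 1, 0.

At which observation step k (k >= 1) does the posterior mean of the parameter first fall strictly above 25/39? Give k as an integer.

k = 2

obs 1: x=1 → posterior Beta(4, 5/2)
obs 2: x=1 → posterior Beta(5, 5/2)
obs 3: x=0 → posterior Beta(5, 7/2)
obs 4: x=1 → posterior Beta(6, 7/2)
obs 5: x=1 → posterior Beta(7, 7/2)
obs 6: x=1 → posterior Beta(8, 7/2)
obs 7: x=1 → posterior Beta(9, 7/2)
obs 8: x=0 → posterior Beta(9, 9/2)
obs 9: x=0 → posterior Beta(9, 11/2)
obs 10: x=1 → posterior Beta(10, 11/2)
obs 11: x=0 → posterior Beta(10, 13/2)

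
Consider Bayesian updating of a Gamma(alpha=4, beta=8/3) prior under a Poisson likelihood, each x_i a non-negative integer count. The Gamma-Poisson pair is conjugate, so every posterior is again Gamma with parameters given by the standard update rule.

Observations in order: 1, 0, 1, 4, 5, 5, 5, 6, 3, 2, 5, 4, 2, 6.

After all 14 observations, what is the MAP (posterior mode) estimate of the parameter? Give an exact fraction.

78/25

obs 1: x=1 → posterior Gamma(5, 11/3)
obs 2: x=0 → posterior Gamma(5, 14/3)
obs 3: x=1 → posterior Gamma(6, 17/3)
obs 4: x=4 → posterior Gamma(10, 20/3)
obs 5: x=5 → posterior Gamma(15, 23/3)
obs 6: x=5 → posterior Gamma(20, 26/3)
obs 7: x=5 → posterior Gamma(25, 29/3)
obs 8: x=6 → posterior Gamma(31, 32/3)
obs 9: x=3 → posterior Gamma(34, 35/3)
obs 10: x=2 → posterior Gamma(36, 38/3)
obs 11: x=5 → posterior Gamma(41, 41/3)
obs 12: x=4 → posterior Gamma(45, 44/3)
obs 13: x=2 → posterior Gamma(47, 47/3)
obs 14: x=6 → posterior Gamma(53, 50/3)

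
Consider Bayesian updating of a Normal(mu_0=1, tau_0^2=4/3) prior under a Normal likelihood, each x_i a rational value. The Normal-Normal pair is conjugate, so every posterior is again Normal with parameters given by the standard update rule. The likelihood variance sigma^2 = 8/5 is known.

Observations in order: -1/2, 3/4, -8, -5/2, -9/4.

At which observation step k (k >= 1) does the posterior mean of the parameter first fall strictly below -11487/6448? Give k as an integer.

obs 1: x=-1/2 → posterior Normal(7/22, 8/11)
obs 2: x=3/4 → posterior Normal(29/64, 1/2)
obs 3: x=-8 → posterior Normal(-131/84, 8/21)
obs 4: x=-5/2 → posterior Normal(-181/104, 4/13)
obs 5: x=-9/4 → posterior Normal(-113/62, 8/31)

k = 5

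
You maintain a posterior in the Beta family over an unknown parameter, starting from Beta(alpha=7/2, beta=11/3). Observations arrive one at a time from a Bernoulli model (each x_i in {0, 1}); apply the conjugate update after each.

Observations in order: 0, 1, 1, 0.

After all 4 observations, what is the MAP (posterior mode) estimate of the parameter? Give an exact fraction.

obs 1: x=0 → posterior Beta(7/2, 14/3)
obs 2: x=1 → posterior Beta(9/2, 14/3)
obs 3: x=1 → posterior Beta(11/2, 14/3)
obs 4: x=0 → posterior Beta(11/2, 17/3)

27/55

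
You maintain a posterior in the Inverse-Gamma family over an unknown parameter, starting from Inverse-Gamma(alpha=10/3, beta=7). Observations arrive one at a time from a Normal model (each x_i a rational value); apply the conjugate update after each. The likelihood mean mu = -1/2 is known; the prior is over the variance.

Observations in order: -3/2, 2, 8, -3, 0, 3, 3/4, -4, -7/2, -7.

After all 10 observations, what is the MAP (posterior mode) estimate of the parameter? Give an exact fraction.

8511/896

obs 1: x=-3/2 → posterior Inverse-Gamma(23/6, 15/2)
obs 2: x=2 → posterior Inverse-Gamma(13/3, 85/8)
obs 3: x=8 → posterior Inverse-Gamma(29/6, 187/4)
obs 4: x=-3 → posterior Inverse-Gamma(16/3, 399/8)
obs 5: x=0 → posterior Inverse-Gamma(35/6, 50)
obs 6: x=3 → posterior Inverse-Gamma(19/3, 449/8)
obs 7: x=3/4 → posterior Inverse-Gamma(41/6, 1821/32)
obs 8: x=-4 → posterior Inverse-Gamma(22/3, 2017/32)
obs 9: x=-7/2 → posterior Inverse-Gamma(47/6, 2161/32)
obs 10: x=-7 → posterior Inverse-Gamma(25/3, 2837/32)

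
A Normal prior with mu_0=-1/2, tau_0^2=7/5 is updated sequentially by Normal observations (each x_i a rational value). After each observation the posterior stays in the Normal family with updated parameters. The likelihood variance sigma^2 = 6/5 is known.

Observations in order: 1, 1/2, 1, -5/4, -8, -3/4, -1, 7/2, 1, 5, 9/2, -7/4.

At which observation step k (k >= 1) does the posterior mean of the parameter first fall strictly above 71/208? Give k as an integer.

obs 1: x=1 → posterior Normal(4/13, 42/65)
obs 2: x=1/2 → posterior Normal(3/8, 21/50)
obs 3: x=1 → posterior Normal(29/54, 14/45)
obs 4: x=-5/4 → posterior Normal(23/136, 21/85)
obs 5: x=-8 → posterior Normal(-201/164, 42/205)
obs 6: x=-3/4 → posterior Normal(-37/32, 7/40)
obs 7: x=-1 → posterior Normal(-25/22, 42/275)
obs 8: x=7/2 → posterior Normal(-19/31, 21/155)
obs 9: x=1 → posterior Normal(-31/69, 14/115)
obs 10: x=5 → posterior Normal(1/19, 21/190)
obs 11: x=9/2 → posterior Normal(71/166, 42/415)
obs 12: x=-7/4 → posterior Normal(31/120, 7/75)

k = 2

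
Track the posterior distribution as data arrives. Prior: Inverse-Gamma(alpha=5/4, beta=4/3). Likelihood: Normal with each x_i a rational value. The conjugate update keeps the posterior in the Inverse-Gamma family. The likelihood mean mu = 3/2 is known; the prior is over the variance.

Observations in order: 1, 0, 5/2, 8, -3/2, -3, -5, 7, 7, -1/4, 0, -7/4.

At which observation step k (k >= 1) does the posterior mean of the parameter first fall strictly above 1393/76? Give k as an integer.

obs 1: x=1 → posterior Inverse-Gamma(7/4, 35/24)
obs 2: x=0 → posterior Inverse-Gamma(9/4, 31/12)
obs 3: x=5/2 → posterior Inverse-Gamma(11/4, 37/12)
obs 4: x=8 → posterior Inverse-Gamma(13/4, 581/24)
obs 5: x=-3/2 → posterior Inverse-Gamma(15/4, 689/24)
obs 6: x=-3 → posterior Inverse-Gamma(17/4, 233/6)
obs 7: x=-5 → posterior Inverse-Gamma(19/4, 1439/24)
obs 8: x=7 → posterior Inverse-Gamma(21/4, 901/12)
obs 9: x=7 → posterior Inverse-Gamma(23/4, 2165/24)
obs 10: x=-1/4 → posterior Inverse-Gamma(25/4, 8807/96)
obs 11: x=0 → posterior Inverse-Gamma(27/4, 8915/96)
obs 12: x=-7/4 → posterior Inverse-Gamma(29/4, 4711/48)

k = 9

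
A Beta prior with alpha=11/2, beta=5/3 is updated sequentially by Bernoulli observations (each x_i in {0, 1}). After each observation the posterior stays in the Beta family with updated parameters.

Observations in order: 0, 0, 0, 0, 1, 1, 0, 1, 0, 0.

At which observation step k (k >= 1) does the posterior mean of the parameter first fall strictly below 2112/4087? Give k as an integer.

k = 4

obs 1: x=0 → posterior Beta(11/2, 8/3)
obs 2: x=0 → posterior Beta(11/2, 11/3)
obs 3: x=0 → posterior Beta(11/2, 14/3)
obs 4: x=0 → posterior Beta(11/2, 17/3)
obs 5: x=1 → posterior Beta(13/2, 17/3)
obs 6: x=1 → posterior Beta(15/2, 17/3)
obs 7: x=0 → posterior Beta(15/2, 20/3)
obs 8: x=1 → posterior Beta(17/2, 20/3)
obs 9: x=0 → posterior Beta(17/2, 23/3)
obs 10: x=0 → posterior Beta(17/2, 26/3)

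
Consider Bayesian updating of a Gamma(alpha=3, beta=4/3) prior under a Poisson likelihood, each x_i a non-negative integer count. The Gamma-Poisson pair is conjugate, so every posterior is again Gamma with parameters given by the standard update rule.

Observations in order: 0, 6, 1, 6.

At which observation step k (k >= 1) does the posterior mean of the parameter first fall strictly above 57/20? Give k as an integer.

k = 4

obs 1: x=0 → posterior Gamma(3, 7/3)
obs 2: x=6 → posterior Gamma(9, 10/3)
obs 3: x=1 → posterior Gamma(10, 13/3)
obs 4: x=6 → posterior Gamma(16, 16/3)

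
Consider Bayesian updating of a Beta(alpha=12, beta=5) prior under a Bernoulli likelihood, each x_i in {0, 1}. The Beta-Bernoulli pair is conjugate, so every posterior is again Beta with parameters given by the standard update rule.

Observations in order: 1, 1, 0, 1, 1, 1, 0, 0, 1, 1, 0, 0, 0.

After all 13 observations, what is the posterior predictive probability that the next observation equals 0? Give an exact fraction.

11/30

obs 1: x=1 → posterior Beta(13, 5)
obs 2: x=1 → posterior Beta(14, 5)
obs 3: x=0 → posterior Beta(14, 6)
obs 4: x=1 → posterior Beta(15, 6)
obs 5: x=1 → posterior Beta(16, 6)
obs 6: x=1 → posterior Beta(17, 6)
obs 7: x=0 → posterior Beta(17, 7)
obs 8: x=0 → posterior Beta(17, 8)
obs 9: x=1 → posterior Beta(18, 8)
obs 10: x=1 → posterior Beta(19, 8)
obs 11: x=0 → posterior Beta(19, 9)
obs 12: x=0 → posterior Beta(19, 10)
obs 13: x=0 → posterior Beta(19, 11)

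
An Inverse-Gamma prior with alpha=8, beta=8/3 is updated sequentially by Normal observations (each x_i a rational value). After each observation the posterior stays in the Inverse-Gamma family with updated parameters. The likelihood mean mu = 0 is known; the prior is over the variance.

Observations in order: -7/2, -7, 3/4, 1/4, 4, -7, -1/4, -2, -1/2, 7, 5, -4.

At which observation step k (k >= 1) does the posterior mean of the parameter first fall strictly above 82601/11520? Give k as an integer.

k = 10

obs 1: x=-7/2 → posterior Inverse-Gamma(17/2, 211/24)
obs 2: x=-7 → posterior Inverse-Gamma(9, 799/24)
obs 3: x=3/4 → posterior Inverse-Gamma(19/2, 3223/96)
obs 4: x=1/4 → posterior Inverse-Gamma(10, 1613/48)
obs 5: x=4 → posterior Inverse-Gamma(21/2, 1997/48)
obs 6: x=-7 → posterior Inverse-Gamma(11, 3173/48)
obs 7: x=-1/4 → posterior Inverse-Gamma(23/2, 6349/96)
obs 8: x=-2 → posterior Inverse-Gamma(12, 6541/96)
obs 9: x=-1/2 → posterior Inverse-Gamma(25/2, 6553/96)
obs 10: x=7 → posterior Inverse-Gamma(13, 8905/96)
obs 11: x=5 → posterior Inverse-Gamma(27/2, 10105/96)
obs 12: x=-4 → posterior Inverse-Gamma(14, 10873/96)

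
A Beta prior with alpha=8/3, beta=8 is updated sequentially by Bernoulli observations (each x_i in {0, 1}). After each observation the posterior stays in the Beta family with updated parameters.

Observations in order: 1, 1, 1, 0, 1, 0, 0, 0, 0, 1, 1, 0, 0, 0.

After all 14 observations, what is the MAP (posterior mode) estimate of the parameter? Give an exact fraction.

23/68

obs 1: x=1 → posterior Beta(11/3, 8)
obs 2: x=1 → posterior Beta(14/3, 8)
obs 3: x=1 → posterior Beta(17/3, 8)
obs 4: x=0 → posterior Beta(17/3, 9)
obs 5: x=1 → posterior Beta(20/3, 9)
obs 6: x=0 → posterior Beta(20/3, 10)
obs 7: x=0 → posterior Beta(20/3, 11)
obs 8: x=0 → posterior Beta(20/3, 12)
obs 9: x=0 → posterior Beta(20/3, 13)
obs 10: x=1 → posterior Beta(23/3, 13)
obs 11: x=1 → posterior Beta(26/3, 13)
obs 12: x=0 → posterior Beta(26/3, 14)
obs 13: x=0 → posterior Beta(26/3, 15)
obs 14: x=0 → posterior Beta(26/3, 16)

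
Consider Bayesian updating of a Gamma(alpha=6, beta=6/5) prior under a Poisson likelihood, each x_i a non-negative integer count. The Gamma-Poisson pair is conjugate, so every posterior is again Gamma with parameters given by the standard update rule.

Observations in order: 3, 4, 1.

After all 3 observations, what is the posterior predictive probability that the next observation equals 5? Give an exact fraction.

10856994524157924366721875/95808408150045236309327872

obs 1: x=3 → posterior Gamma(9, 11/5)
obs 2: x=4 → posterior Gamma(13, 16/5)
obs 3: x=1 → posterior Gamma(14, 21/5)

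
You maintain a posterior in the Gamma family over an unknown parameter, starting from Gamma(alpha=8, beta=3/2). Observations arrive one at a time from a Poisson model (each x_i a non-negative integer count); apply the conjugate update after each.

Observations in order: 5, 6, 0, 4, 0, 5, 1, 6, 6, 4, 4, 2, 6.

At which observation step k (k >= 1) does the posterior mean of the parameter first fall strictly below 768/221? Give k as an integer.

k = 7

obs 1: x=5 → posterior Gamma(13, 5/2)
obs 2: x=6 → posterior Gamma(19, 7/2)
obs 3: x=0 → posterior Gamma(19, 9/2)
obs 4: x=4 → posterior Gamma(23, 11/2)
obs 5: x=0 → posterior Gamma(23, 13/2)
obs 6: x=5 → posterior Gamma(28, 15/2)
obs 7: x=1 → posterior Gamma(29, 17/2)
obs 8: x=6 → posterior Gamma(35, 19/2)
obs 9: x=6 → posterior Gamma(41, 21/2)
obs 10: x=4 → posterior Gamma(45, 23/2)
obs 11: x=4 → posterior Gamma(49, 25/2)
obs 12: x=2 → posterior Gamma(51, 27/2)
obs 13: x=6 → posterior Gamma(57, 29/2)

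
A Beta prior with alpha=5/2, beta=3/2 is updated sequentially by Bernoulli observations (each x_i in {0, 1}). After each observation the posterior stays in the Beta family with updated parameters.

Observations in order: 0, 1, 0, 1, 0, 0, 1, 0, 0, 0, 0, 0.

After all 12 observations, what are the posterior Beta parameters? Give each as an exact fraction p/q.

alpha=11/2, beta=21/2

obs 1: x=0 → posterior Beta(5/2, 5/2)
obs 2: x=1 → posterior Beta(7/2, 5/2)
obs 3: x=0 → posterior Beta(7/2, 7/2)
obs 4: x=1 → posterior Beta(9/2, 7/2)
obs 5: x=0 → posterior Beta(9/2, 9/2)
obs 6: x=0 → posterior Beta(9/2, 11/2)
obs 7: x=1 → posterior Beta(11/2, 11/2)
obs 8: x=0 → posterior Beta(11/2, 13/2)
obs 9: x=0 → posterior Beta(11/2, 15/2)
obs 10: x=0 → posterior Beta(11/2, 17/2)
obs 11: x=0 → posterior Beta(11/2, 19/2)
obs 12: x=0 → posterior Beta(11/2, 21/2)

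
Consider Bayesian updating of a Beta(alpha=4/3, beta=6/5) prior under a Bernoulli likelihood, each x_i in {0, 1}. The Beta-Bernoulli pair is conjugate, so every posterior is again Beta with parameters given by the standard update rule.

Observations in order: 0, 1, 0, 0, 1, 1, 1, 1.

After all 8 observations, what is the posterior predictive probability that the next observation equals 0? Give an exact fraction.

obs 1: x=0 → posterior Beta(4/3, 11/5)
obs 2: x=1 → posterior Beta(7/3, 11/5)
obs 3: x=0 → posterior Beta(7/3, 16/5)
obs 4: x=0 → posterior Beta(7/3, 21/5)
obs 5: x=1 → posterior Beta(10/3, 21/5)
obs 6: x=1 → posterior Beta(13/3, 21/5)
obs 7: x=1 → posterior Beta(16/3, 21/5)
obs 8: x=1 → posterior Beta(19/3, 21/5)

63/158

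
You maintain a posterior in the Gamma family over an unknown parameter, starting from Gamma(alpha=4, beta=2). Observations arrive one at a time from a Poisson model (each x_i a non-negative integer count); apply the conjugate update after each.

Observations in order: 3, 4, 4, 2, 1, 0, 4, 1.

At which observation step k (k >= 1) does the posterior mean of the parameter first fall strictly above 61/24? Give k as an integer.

k = 2

obs 1: x=3 → posterior Gamma(7, 3)
obs 2: x=4 → posterior Gamma(11, 4)
obs 3: x=4 → posterior Gamma(15, 5)
obs 4: x=2 → posterior Gamma(17, 6)
obs 5: x=1 → posterior Gamma(18, 7)
obs 6: x=0 → posterior Gamma(18, 8)
obs 7: x=4 → posterior Gamma(22, 9)
obs 8: x=1 → posterior Gamma(23, 10)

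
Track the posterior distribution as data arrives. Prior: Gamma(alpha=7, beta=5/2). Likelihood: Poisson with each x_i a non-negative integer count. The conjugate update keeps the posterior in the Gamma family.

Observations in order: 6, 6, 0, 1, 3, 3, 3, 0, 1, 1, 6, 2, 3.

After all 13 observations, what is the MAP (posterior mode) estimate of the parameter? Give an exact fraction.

obs 1: x=6 → posterior Gamma(13, 7/2)
obs 2: x=6 → posterior Gamma(19, 9/2)
obs 3: x=0 → posterior Gamma(19, 11/2)
obs 4: x=1 → posterior Gamma(20, 13/2)
obs 5: x=3 → posterior Gamma(23, 15/2)
obs 6: x=3 → posterior Gamma(26, 17/2)
obs 7: x=3 → posterior Gamma(29, 19/2)
obs 8: x=0 → posterior Gamma(29, 21/2)
obs 9: x=1 → posterior Gamma(30, 23/2)
obs 10: x=1 → posterior Gamma(31, 25/2)
obs 11: x=6 → posterior Gamma(37, 27/2)
obs 12: x=2 → posterior Gamma(39, 29/2)
obs 13: x=3 → posterior Gamma(42, 31/2)

82/31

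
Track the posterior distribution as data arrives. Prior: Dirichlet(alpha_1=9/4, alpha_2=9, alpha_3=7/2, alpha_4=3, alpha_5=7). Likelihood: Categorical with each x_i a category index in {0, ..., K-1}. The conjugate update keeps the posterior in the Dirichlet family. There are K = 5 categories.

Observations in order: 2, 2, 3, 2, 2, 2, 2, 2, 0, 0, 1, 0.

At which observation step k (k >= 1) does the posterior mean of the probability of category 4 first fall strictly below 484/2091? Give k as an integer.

k = 6

obs 1: x=2 → posterior Dirichlet(9/4, 9, 9/2, 3, 7)
obs 2: x=2 → posterior Dirichlet(9/4, 9, 11/2, 3, 7)
obs 3: x=3 → posterior Dirichlet(9/4, 9, 11/2, 4, 7)
obs 4: x=2 → posterior Dirichlet(9/4, 9, 13/2, 4, 7)
obs 5: x=2 → posterior Dirichlet(9/4, 9, 15/2, 4, 7)
obs 6: x=2 → posterior Dirichlet(9/4, 9, 17/2, 4, 7)
obs 7: x=2 → posterior Dirichlet(9/4, 9, 19/2, 4, 7)
obs 8: x=2 → posterior Dirichlet(9/4, 9, 21/2, 4, 7)
obs 9: x=0 → posterior Dirichlet(13/4, 9, 21/2, 4, 7)
obs 10: x=0 → posterior Dirichlet(17/4, 9, 21/2, 4, 7)
obs 11: x=1 → posterior Dirichlet(17/4, 10, 21/2, 4, 7)
obs 12: x=0 → posterior Dirichlet(21/4, 10, 21/2, 4, 7)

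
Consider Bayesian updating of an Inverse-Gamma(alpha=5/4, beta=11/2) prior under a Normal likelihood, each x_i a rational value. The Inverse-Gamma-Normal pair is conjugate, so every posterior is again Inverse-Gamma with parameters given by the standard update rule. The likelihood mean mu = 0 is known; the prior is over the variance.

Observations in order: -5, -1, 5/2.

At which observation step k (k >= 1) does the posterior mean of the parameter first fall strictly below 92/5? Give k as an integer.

k = 2

obs 1: x=-5 → posterior Inverse-Gamma(7/4, 18)
obs 2: x=-1 → posterior Inverse-Gamma(9/4, 37/2)
obs 3: x=5/2 → posterior Inverse-Gamma(11/4, 173/8)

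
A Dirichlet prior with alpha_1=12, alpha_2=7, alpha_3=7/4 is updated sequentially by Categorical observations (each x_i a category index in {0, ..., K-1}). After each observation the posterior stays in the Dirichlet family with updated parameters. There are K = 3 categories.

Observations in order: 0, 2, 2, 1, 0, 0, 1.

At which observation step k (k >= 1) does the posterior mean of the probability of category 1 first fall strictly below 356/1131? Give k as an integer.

k = 2

obs 1: x=0 → posterior Dirichlet(13, 7, 7/4)
obs 2: x=2 → posterior Dirichlet(13, 7, 11/4)
obs 3: x=2 → posterior Dirichlet(13, 7, 15/4)
obs 4: x=1 → posterior Dirichlet(13, 8, 15/4)
obs 5: x=0 → posterior Dirichlet(14, 8, 15/4)
obs 6: x=0 → posterior Dirichlet(15, 8, 15/4)
obs 7: x=1 → posterior Dirichlet(15, 9, 15/4)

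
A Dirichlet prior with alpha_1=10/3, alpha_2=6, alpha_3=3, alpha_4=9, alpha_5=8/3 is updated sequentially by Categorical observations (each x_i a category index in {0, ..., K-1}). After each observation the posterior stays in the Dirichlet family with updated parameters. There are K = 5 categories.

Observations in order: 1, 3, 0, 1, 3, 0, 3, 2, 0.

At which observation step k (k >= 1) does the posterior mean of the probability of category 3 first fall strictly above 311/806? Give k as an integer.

obs 1: x=1 → posterior Dirichlet(10/3, 7, 3, 9, 8/3)
obs 2: x=3 → posterior Dirichlet(10/3, 7, 3, 10, 8/3)
obs 3: x=0 → posterior Dirichlet(13/3, 7, 3, 10, 8/3)
obs 4: x=1 → posterior Dirichlet(13/3, 8, 3, 10, 8/3)
obs 5: x=3 → posterior Dirichlet(13/3, 8, 3, 11, 8/3)
obs 6: x=0 → posterior Dirichlet(16/3, 8, 3, 11, 8/3)
obs 7: x=3 → posterior Dirichlet(16/3, 8, 3, 12, 8/3)
obs 8: x=2 → posterior Dirichlet(16/3, 8, 4, 12, 8/3)
obs 9: x=0 → posterior Dirichlet(19/3, 8, 4, 12, 8/3)

k = 7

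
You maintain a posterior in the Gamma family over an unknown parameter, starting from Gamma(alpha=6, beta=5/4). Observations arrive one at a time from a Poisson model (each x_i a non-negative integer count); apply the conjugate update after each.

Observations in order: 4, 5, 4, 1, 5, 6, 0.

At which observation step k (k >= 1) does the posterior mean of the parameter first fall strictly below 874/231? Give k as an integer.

obs 1: x=4 → posterior Gamma(10, 9/4)
obs 2: x=5 → posterior Gamma(15, 13/4)
obs 3: x=4 → posterior Gamma(19, 17/4)
obs 4: x=1 → posterior Gamma(20, 21/4)
obs 5: x=5 → posterior Gamma(25, 25/4)
obs 6: x=6 → posterior Gamma(31, 29/4)
obs 7: x=0 → posterior Gamma(31, 33/4)

k = 7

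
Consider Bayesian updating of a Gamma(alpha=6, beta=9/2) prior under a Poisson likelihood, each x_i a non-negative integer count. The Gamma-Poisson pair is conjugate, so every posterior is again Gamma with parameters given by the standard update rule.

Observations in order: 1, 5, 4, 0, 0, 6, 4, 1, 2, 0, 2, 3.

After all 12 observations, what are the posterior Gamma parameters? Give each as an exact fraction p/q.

alpha=34, beta=33/2

obs 1: x=1 → posterior Gamma(7, 11/2)
obs 2: x=5 → posterior Gamma(12, 13/2)
obs 3: x=4 → posterior Gamma(16, 15/2)
obs 4: x=0 → posterior Gamma(16, 17/2)
obs 5: x=0 → posterior Gamma(16, 19/2)
obs 6: x=6 → posterior Gamma(22, 21/2)
obs 7: x=4 → posterior Gamma(26, 23/2)
obs 8: x=1 → posterior Gamma(27, 25/2)
obs 9: x=2 → posterior Gamma(29, 27/2)
obs 10: x=0 → posterior Gamma(29, 29/2)
obs 11: x=2 → posterior Gamma(31, 31/2)
obs 12: x=3 → posterior Gamma(34, 33/2)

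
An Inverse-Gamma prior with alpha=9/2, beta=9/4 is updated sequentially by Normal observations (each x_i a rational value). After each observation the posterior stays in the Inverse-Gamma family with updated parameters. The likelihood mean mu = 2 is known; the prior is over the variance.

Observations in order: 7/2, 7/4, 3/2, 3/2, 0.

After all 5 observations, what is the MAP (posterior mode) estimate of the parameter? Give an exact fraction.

obs 1: x=7/2 → posterior Inverse-Gamma(5, 27/8)
obs 2: x=7/4 → posterior Inverse-Gamma(11/2, 109/32)
obs 3: x=3/2 → posterior Inverse-Gamma(6, 113/32)
obs 4: x=3/2 → posterior Inverse-Gamma(13/2, 117/32)
obs 5: x=0 → posterior Inverse-Gamma(7, 181/32)

181/256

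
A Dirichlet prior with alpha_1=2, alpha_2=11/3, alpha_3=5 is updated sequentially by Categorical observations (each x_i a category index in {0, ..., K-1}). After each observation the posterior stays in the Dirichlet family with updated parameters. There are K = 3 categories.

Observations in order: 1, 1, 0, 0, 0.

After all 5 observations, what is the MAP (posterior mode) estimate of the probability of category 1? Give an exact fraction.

7/19

obs 1: x=1 → posterior Dirichlet(2, 14/3, 5)
obs 2: x=1 → posterior Dirichlet(2, 17/3, 5)
obs 3: x=0 → posterior Dirichlet(3, 17/3, 5)
obs 4: x=0 → posterior Dirichlet(4, 17/3, 5)
obs 5: x=0 → posterior Dirichlet(5, 17/3, 5)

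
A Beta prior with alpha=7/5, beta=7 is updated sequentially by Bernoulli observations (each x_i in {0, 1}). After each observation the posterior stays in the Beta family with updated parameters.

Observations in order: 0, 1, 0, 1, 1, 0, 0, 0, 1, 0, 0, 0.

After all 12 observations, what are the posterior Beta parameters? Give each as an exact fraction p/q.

obs 1: x=0 → posterior Beta(7/5, 8)
obs 2: x=1 → posterior Beta(12/5, 8)
obs 3: x=0 → posterior Beta(12/5, 9)
obs 4: x=1 → posterior Beta(17/5, 9)
obs 5: x=1 → posterior Beta(22/5, 9)
obs 6: x=0 → posterior Beta(22/5, 10)
obs 7: x=0 → posterior Beta(22/5, 11)
obs 8: x=0 → posterior Beta(22/5, 12)
obs 9: x=1 → posterior Beta(27/5, 12)
obs 10: x=0 → posterior Beta(27/5, 13)
obs 11: x=0 → posterior Beta(27/5, 14)
obs 12: x=0 → posterior Beta(27/5, 15)

alpha=27/5, beta=15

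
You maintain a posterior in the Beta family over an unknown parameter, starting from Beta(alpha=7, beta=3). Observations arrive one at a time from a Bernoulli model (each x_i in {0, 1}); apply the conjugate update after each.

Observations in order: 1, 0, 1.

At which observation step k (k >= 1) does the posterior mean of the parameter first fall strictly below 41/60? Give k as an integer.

k = 2

obs 1: x=1 → posterior Beta(8, 3)
obs 2: x=0 → posterior Beta(8, 4)
obs 3: x=1 → posterior Beta(9, 4)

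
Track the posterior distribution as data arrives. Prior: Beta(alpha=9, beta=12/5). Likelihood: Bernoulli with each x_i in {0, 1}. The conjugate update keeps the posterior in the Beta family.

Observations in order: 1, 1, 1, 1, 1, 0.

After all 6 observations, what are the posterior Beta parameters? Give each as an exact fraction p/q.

alpha=14, beta=17/5

obs 1: x=1 → posterior Beta(10, 12/5)
obs 2: x=1 → posterior Beta(11, 12/5)
obs 3: x=1 → posterior Beta(12, 12/5)
obs 4: x=1 → posterior Beta(13, 12/5)
obs 5: x=1 → posterior Beta(14, 12/5)
obs 6: x=0 → posterior Beta(14, 17/5)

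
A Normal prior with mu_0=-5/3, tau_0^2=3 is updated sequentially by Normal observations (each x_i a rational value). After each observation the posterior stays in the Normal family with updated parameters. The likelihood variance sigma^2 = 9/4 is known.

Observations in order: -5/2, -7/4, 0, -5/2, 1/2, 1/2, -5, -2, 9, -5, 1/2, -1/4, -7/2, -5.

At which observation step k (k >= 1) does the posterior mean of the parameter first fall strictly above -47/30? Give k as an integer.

k = 3

obs 1: x=-5/2 → posterior Normal(-15/7, 9/7)
obs 2: x=-7/4 → posterior Normal(-2, 9/11)
obs 3: x=0 → posterior Normal(-22/15, 3/5)
obs 4: x=-5/2 → posterior Normal(-32/19, 9/19)
obs 5: x=1/2 → posterior Normal(-30/23, 9/23)
obs 6: x=1/2 → posterior Normal(-28/27, 1/3)
obs 7: x=-5 → posterior Normal(-48/31, 9/31)
obs 8: x=-2 → posterior Normal(-8/5, 9/35)
obs 9: x=9 → posterior Normal(-20/39, 3/13)
obs 10: x=-5 → posterior Normal(-40/43, 9/43)
obs 11: x=1/2 → posterior Normal(-38/47, 9/47)
obs 12: x=-1/4 → posterior Normal(-13/17, 3/17)
obs 13: x=-7/2 → posterior Normal(-53/55, 9/55)
obs 14: x=-5 → posterior Normal(-73/59, 9/59)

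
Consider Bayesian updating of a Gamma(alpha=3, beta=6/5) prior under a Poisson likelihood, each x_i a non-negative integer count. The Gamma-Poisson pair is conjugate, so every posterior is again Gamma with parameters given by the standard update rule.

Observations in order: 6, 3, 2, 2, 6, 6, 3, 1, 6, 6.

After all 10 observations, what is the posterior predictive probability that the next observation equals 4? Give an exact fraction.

9278181069297711232085621873315003769807643979852744357053451585230459816535654400000/49640035169093488898308753218227937133215876539868870610277524712635546050501279199681

obs 1: x=6 → posterior Gamma(9, 11/5)
obs 2: x=3 → posterior Gamma(12, 16/5)
obs 3: x=2 → posterior Gamma(14, 21/5)
obs 4: x=2 → posterior Gamma(16, 26/5)
obs 5: x=6 → posterior Gamma(22, 31/5)
obs 6: x=6 → posterior Gamma(28, 36/5)
obs 7: x=3 → posterior Gamma(31, 41/5)
obs 8: x=1 → posterior Gamma(32, 46/5)
obs 9: x=6 → posterior Gamma(38, 51/5)
obs 10: x=6 → posterior Gamma(44, 56/5)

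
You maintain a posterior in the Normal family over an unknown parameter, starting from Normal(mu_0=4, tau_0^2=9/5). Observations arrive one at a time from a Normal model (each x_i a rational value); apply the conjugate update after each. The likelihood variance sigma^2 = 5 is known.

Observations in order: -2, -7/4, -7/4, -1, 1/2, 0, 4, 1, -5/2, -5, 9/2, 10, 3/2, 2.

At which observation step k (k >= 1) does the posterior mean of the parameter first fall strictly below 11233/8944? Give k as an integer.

obs 1: x=-2 → posterior Normal(41/17, 45/34)
obs 2: x=-7/4 → posterior Normal(265/172, 45/43)
obs 3: x=-7/4 → posterior Normal(101/104, 45/52)
obs 4: x=-1 → posterior Normal(83/122, 45/61)
obs 5: x=1/2 → posterior Normal(23/35, 9/14)
obs 6: x=0 → posterior Normal(46/79, 45/79)
obs 7: x=4 → posterior Normal(41/44, 45/88)
obs 8: x=1 → posterior Normal(91/97, 45/97)
obs 9: x=-5/2 → posterior Normal(137/212, 45/106)
obs 10: x=-5 → posterior Normal(47/230, 9/23)
obs 11: x=9/2 → posterior Normal(16/31, 45/124)
obs 12: x=10 → posterior Normal(22/19, 45/133)
obs 13: x=3/2 → posterior Normal(335/284, 45/142)
obs 14: x=2 → posterior Normal(371/302, 45/151)

k = 3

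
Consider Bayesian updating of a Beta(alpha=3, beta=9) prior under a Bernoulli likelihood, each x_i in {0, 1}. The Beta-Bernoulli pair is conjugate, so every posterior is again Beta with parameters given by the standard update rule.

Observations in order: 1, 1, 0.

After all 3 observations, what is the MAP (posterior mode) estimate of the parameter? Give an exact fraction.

4/13

obs 1: x=1 → posterior Beta(4, 9)
obs 2: x=1 → posterior Beta(5, 9)
obs 3: x=0 → posterior Beta(5, 10)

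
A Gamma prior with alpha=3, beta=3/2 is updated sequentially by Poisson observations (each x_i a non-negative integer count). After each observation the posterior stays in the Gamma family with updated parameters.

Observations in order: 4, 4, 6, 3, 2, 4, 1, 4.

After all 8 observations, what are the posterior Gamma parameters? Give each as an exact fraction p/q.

alpha=31, beta=19/2

obs 1: x=4 → posterior Gamma(7, 5/2)
obs 2: x=4 → posterior Gamma(11, 7/2)
obs 3: x=6 → posterior Gamma(17, 9/2)
obs 4: x=3 → posterior Gamma(20, 11/2)
obs 5: x=2 → posterior Gamma(22, 13/2)
obs 6: x=4 → posterior Gamma(26, 15/2)
obs 7: x=1 → posterior Gamma(27, 17/2)
obs 8: x=4 → posterior Gamma(31, 19/2)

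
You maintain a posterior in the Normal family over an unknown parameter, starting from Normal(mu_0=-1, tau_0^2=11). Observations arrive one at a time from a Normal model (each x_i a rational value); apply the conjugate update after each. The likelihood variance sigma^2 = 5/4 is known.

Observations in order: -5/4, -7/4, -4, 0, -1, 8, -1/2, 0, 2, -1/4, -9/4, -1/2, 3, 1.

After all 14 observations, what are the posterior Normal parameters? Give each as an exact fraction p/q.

obs 1: x=-5/4 → posterior Normal(-60/49, 55/49)
obs 2: x=-7/4 → posterior Normal(-137/93, 55/93)
obs 3: x=-4 → posterior Normal(-313/137, 55/137)
obs 4: x=0 → posterior Normal(-313/181, 55/181)
obs 5: x=-1 → posterior Normal(-119/75, 11/45)
obs 6: x=8 → posterior Normal(-5/269, 55/269)
obs 7: x=-1/2 → posterior Normal(-27/313, 55/313)
obs 8: x=0 → posterior Normal(-9/119, 55/357)
obs 9: x=2 → posterior Normal(61/401, 55/401)
obs 10: x=-1/4 → posterior Normal(10/89, 11/89)
obs 11: x=-9/4 → posterior Normal(-49/489, 55/489)
obs 12: x=-1/2 → posterior Normal(-71/533, 55/533)
obs 13: x=3 → posterior Normal(61/577, 55/577)
obs 14: x=1 → posterior Normal(35/207, 55/621)

mu_0=35/207, tau_0^2=55/621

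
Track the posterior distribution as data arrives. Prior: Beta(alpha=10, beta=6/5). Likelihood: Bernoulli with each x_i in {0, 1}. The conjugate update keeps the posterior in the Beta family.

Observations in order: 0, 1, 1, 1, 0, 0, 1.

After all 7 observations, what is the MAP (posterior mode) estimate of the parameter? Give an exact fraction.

obs 1: x=0 → posterior Beta(10, 11/5)
obs 2: x=1 → posterior Beta(11, 11/5)
obs 3: x=1 → posterior Beta(12, 11/5)
obs 4: x=1 → posterior Beta(13, 11/5)
obs 5: x=0 → posterior Beta(13, 16/5)
obs 6: x=0 → posterior Beta(13, 21/5)
obs 7: x=1 → posterior Beta(14, 21/5)

65/81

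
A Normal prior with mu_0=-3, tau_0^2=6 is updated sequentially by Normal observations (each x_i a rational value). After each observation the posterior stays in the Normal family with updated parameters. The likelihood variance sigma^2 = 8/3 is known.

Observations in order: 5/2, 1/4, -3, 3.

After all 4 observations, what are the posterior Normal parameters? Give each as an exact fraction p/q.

mu_0=51/160, tau_0^2=3/5

obs 1: x=5/2 → posterior Normal(21/26, 24/13)
obs 2: x=1/4 → posterior Normal(51/88, 12/11)
obs 3: x=-3 → posterior Normal(-57/124, 24/31)
obs 4: x=3 → posterior Normal(51/160, 3/5)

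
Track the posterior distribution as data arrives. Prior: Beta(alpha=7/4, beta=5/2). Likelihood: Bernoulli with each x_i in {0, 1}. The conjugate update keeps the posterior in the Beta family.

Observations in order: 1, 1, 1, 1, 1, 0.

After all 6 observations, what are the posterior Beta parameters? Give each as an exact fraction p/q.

alpha=27/4, beta=7/2

obs 1: x=1 → posterior Beta(11/4, 5/2)
obs 2: x=1 → posterior Beta(15/4, 5/2)
obs 3: x=1 → posterior Beta(19/4, 5/2)
obs 4: x=1 → posterior Beta(23/4, 5/2)
obs 5: x=1 → posterior Beta(27/4, 5/2)
obs 6: x=0 → posterior Beta(27/4, 7/2)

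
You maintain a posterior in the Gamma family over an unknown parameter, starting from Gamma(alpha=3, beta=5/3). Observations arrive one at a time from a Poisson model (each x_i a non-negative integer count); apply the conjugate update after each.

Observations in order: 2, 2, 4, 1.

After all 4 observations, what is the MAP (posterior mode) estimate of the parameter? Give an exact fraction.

obs 1: x=2 → posterior Gamma(5, 8/3)
obs 2: x=2 → posterior Gamma(7, 11/3)
obs 3: x=4 → posterior Gamma(11, 14/3)
obs 4: x=1 → posterior Gamma(12, 17/3)

33/17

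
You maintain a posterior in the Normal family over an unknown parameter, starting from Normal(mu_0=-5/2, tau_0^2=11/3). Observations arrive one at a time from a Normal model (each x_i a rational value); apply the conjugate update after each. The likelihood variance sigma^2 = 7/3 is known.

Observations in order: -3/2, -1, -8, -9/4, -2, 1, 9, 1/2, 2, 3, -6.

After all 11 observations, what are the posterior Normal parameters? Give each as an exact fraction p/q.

mu_0=-301/512, tau_0^2=77/384

obs 1: x=-3/2 → posterior Normal(-17/9, 77/54)
obs 2: x=-1 → posterior Normal(-45/29, 77/87)
obs 3: x=-8 → posterior Normal(-133/40, 77/120)
obs 4: x=-9/4 → posterior Normal(-631/204, 77/153)
obs 5: x=-2 → posterior Normal(-719/248, 77/186)
obs 6: x=1 → posterior Normal(-675/292, 77/219)
obs 7: x=9 → posterior Normal(-93/112, 11/36)
obs 8: x=1/2 → posterior Normal(-257/380, 77/285)
obs 9: x=2 → posterior Normal(-169/424, 77/318)
obs 10: x=3 → posterior Normal(-37/468, 77/351)
obs 11: x=-6 → posterior Normal(-301/512, 77/384)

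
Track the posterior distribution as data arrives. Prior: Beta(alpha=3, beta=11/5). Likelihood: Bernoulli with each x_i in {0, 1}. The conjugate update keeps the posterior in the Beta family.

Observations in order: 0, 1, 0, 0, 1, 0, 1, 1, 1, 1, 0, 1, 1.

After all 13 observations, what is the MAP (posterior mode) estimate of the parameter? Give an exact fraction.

obs 1: x=0 → posterior Beta(3, 16/5)
obs 2: x=1 → posterior Beta(4, 16/5)
obs 3: x=0 → posterior Beta(4, 21/5)
obs 4: x=0 → posterior Beta(4, 26/5)
obs 5: x=1 → posterior Beta(5, 26/5)
obs 6: x=0 → posterior Beta(5, 31/5)
obs 7: x=1 → posterior Beta(6, 31/5)
obs 8: x=1 → posterior Beta(7, 31/5)
obs 9: x=1 → posterior Beta(8, 31/5)
obs 10: x=1 → posterior Beta(9, 31/5)
obs 11: x=0 → posterior Beta(9, 36/5)
obs 12: x=1 → posterior Beta(10, 36/5)
obs 13: x=1 → posterior Beta(11, 36/5)

50/81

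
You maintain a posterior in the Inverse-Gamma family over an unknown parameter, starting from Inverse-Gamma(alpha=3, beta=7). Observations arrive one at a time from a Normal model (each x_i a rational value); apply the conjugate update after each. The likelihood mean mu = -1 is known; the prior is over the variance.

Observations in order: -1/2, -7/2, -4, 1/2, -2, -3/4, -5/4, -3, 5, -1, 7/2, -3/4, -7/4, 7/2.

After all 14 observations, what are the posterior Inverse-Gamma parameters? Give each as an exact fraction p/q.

obs 1: x=-1/2 → posterior Inverse-Gamma(7/2, 57/8)
obs 2: x=-7/2 → posterior Inverse-Gamma(4, 41/4)
obs 3: x=-4 → posterior Inverse-Gamma(9/2, 59/4)
obs 4: x=1/2 → posterior Inverse-Gamma(5, 127/8)
obs 5: x=-2 → posterior Inverse-Gamma(11/2, 131/8)
obs 6: x=-3/4 → posterior Inverse-Gamma(6, 525/32)
obs 7: x=-5/4 → posterior Inverse-Gamma(13/2, 263/16)
obs 8: x=-3 → posterior Inverse-Gamma(7, 295/16)
obs 9: x=5 → posterior Inverse-Gamma(15/2, 583/16)
obs 10: x=-1 → posterior Inverse-Gamma(8, 583/16)
obs 11: x=7/2 → posterior Inverse-Gamma(17/2, 745/16)
obs 12: x=-3/4 → posterior Inverse-Gamma(9, 1491/32)
obs 13: x=-7/4 → posterior Inverse-Gamma(19/2, 375/8)
obs 14: x=7/2 → posterior Inverse-Gamma(10, 57)

alpha=10, beta=57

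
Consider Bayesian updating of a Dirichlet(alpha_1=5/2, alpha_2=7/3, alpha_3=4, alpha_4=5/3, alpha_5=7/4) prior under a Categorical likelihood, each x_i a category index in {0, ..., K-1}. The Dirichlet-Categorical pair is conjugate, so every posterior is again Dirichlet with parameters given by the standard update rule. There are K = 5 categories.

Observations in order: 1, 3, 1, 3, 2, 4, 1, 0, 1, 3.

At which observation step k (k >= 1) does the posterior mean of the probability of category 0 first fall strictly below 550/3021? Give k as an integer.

k = 2

obs 1: x=1 → posterior Dirichlet(5/2, 10/3, 4, 5/3, 7/4)
obs 2: x=3 → posterior Dirichlet(5/2, 10/3, 4, 8/3, 7/4)
obs 3: x=1 → posterior Dirichlet(5/2, 13/3, 4, 8/3, 7/4)
obs 4: x=3 → posterior Dirichlet(5/2, 13/3, 4, 11/3, 7/4)
obs 5: x=2 → posterior Dirichlet(5/2, 13/3, 5, 11/3, 7/4)
obs 6: x=4 → posterior Dirichlet(5/2, 13/3, 5, 11/3, 11/4)
obs 7: x=1 → posterior Dirichlet(5/2, 16/3, 5, 11/3, 11/4)
obs 8: x=0 → posterior Dirichlet(7/2, 16/3, 5, 11/3, 11/4)
obs 9: x=1 → posterior Dirichlet(7/2, 19/3, 5, 11/3, 11/4)
obs 10: x=3 → posterior Dirichlet(7/2, 19/3, 5, 14/3, 11/4)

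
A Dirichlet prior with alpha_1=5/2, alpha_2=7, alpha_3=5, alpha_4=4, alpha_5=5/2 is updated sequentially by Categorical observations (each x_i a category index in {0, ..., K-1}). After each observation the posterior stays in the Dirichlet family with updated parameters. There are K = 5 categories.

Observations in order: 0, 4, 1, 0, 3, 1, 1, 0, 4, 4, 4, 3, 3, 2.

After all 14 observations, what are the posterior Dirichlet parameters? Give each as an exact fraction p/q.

obs 1: x=0 → posterior Dirichlet(7/2, 7, 5, 4, 5/2)
obs 2: x=4 → posterior Dirichlet(7/2, 7, 5, 4, 7/2)
obs 3: x=1 → posterior Dirichlet(7/2, 8, 5, 4, 7/2)
obs 4: x=0 → posterior Dirichlet(9/2, 8, 5, 4, 7/2)
obs 5: x=3 → posterior Dirichlet(9/2, 8, 5, 5, 7/2)
obs 6: x=1 → posterior Dirichlet(9/2, 9, 5, 5, 7/2)
obs 7: x=1 → posterior Dirichlet(9/2, 10, 5, 5, 7/2)
obs 8: x=0 → posterior Dirichlet(11/2, 10, 5, 5, 7/2)
obs 9: x=4 → posterior Dirichlet(11/2, 10, 5, 5, 9/2)
obs 10: x=4 → posterior Dirichlet(11/2, 10, 5, 5, 11/2)
obs 11: x=4 → posterior Dirichlet(11/2, 10, 5, 5, 13/2)
obs 12: x=3 → posterior Dirichlet(11/2, 10, 5, 6, 13/2)
obs 13: x=3 → posterior Dirichlet(11/2, 10, 5, 7, 13/2)
obs 14: x=2 → posterior Dirichlet(11/2, 10, 6, 7, 13/2)

alpha_1=11/2, alpha_2=10, alpha_3=6, alpha_4=7, alpha_5=13/2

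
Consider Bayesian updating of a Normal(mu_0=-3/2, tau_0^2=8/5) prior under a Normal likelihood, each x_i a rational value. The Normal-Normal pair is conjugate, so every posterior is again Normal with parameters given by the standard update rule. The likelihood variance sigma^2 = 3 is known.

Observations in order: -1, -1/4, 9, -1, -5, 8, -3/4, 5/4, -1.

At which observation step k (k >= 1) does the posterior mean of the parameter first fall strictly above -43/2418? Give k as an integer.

k = 3

obs 1: x=-1 → posterior Normal(-61/46, 24/23)
obs 2: x=-1/4 → posterior Normal(-65/62, 24/31)
obs 3: x=9 → posterior Normal(79/78, 8/13)
obs 4: x=-1 → posterior Normal(63/94, 24/47)
obs 5: x=-5 → posterior Normal(-17/110, 24/55)
obs 6: x=8 → posterior Normal(37/42, 8/21)
obs 7: x=-3/4 → posterior Normal(99/142, 24/71)
obs 8: x=5/4 → posterior Normal(119/158, 24/79)
obs 9: x=-1 → posterior Normal(103/174, 8/29)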